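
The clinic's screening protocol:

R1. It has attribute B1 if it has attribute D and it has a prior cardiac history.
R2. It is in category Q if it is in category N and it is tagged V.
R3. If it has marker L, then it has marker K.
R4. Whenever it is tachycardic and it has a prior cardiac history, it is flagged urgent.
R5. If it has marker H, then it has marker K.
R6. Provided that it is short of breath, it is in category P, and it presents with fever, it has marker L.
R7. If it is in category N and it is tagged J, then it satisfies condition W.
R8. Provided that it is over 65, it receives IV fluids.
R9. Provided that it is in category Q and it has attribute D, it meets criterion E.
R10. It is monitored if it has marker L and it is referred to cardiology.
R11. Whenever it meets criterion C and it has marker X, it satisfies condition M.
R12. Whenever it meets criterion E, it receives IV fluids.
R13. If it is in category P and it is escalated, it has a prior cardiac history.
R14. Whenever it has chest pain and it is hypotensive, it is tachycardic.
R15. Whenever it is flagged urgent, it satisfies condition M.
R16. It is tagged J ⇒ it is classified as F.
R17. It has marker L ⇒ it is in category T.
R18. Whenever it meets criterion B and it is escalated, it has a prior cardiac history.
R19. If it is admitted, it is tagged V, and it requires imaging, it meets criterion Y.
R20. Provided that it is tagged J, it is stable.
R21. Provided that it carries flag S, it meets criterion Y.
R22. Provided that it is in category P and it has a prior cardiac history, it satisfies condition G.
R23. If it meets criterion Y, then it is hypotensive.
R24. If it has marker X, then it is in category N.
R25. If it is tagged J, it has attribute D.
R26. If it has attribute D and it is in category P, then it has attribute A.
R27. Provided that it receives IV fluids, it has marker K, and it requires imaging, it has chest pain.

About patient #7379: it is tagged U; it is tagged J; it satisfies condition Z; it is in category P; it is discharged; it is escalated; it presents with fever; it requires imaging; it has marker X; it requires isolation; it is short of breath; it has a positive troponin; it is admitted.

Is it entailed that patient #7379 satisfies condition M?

Forward chaining from the given facts derives: has marker L, has a prior cardiac history, is classified as F, is in category T, is stable, satisfies condition G, is in category N, has attribute D, has attribute A, has attribute B1, has marker K, satisfies condition W.
Rules concluding "it satisfies condition M": R11 needs "it meets criterion C"; R15 needs "it is flagged urgent" — none of these are established.

No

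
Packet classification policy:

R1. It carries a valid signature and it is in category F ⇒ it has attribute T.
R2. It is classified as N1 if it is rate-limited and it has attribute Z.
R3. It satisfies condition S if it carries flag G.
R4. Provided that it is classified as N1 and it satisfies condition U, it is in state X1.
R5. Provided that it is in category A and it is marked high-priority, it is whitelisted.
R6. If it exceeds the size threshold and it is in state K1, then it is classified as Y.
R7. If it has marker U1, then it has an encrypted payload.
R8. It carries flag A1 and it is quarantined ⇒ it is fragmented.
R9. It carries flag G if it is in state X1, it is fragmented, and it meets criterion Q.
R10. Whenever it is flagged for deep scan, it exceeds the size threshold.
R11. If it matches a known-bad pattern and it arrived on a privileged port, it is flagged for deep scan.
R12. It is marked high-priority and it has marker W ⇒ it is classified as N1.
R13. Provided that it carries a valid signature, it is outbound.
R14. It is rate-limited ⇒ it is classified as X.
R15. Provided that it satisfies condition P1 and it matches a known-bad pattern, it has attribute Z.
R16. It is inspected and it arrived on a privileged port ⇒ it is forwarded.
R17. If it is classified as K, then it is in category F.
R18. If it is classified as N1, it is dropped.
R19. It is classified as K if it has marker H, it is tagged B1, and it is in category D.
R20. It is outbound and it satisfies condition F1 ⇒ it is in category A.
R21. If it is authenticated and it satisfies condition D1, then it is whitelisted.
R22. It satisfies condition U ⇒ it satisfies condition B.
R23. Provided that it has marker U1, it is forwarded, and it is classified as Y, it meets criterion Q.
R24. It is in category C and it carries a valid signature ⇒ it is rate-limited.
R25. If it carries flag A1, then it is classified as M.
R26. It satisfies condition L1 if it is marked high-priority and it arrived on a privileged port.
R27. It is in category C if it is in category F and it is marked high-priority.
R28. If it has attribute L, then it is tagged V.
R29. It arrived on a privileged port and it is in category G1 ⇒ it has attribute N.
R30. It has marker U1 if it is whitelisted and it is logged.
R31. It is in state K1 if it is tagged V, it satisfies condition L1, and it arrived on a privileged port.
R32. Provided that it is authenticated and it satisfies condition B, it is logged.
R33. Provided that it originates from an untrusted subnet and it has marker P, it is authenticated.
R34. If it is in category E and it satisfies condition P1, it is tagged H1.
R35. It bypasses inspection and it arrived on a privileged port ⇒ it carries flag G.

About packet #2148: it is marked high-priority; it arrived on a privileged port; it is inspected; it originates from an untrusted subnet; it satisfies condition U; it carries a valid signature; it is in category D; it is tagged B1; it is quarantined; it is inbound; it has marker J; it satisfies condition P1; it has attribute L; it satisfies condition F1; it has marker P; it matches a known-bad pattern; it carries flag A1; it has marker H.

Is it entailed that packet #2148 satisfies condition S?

Yes

By R8 (it carries flag A1, it is quarantined): it is fragmented.
By R11 (it matches a known-bad pattern, it arrived on a privileged port): it is flagged for deep scan.
By R13 (it carries a valid signature): it is outbound.
By R15 (it satisfies condition P1, it matches a known-bad pattern): it has attribute Z.
By R16 (it is inspected, it arrived on a privileged port): it is forwarded.
By R19 (it has marker H, it is tagged B1, it is in category D): it is classified as K.
By R20 (it is outbound, it satisfies condition F1): it is in category A.
By R22 (it satisfies condition U): it satisfies condition B.
By R26 (it is marked high-priority, it arrived on a privileged port): it satisfies condition L1.
By R28 (it has attribute L): it is tagged V.
By R31 (it is tagged V, it satisfies condition L1, it arrived on a privileged port): it is in state K1.
By R33 (it originates from an untrusted subnet, it has marker P): it is authenticated.
By R5 (it is in category A, it is marked high-priority): it is whitelisted.
By R10 (it is flagged for deep scan): it exceeds the size threshold.
By R17 (it is classified as K): it is in category F.
By R27 (it is in category F, it is marked high-priority): it is in category C.
By R32 (it is authenticated, it satisfies condition B): it is logged.
By R6 (it exceeds the size threshold, it is in state K1): it is classified as Y.
By R24 (it is in category C, it carries a valid signature): it is rate-limited.
By R30 (it is whitelisted, it is logged): it has marker U1.
By R2 (it is rate-limited, it has attribute Z): it is classified as N1.
By R4 (it is classified as N1, it satisfies condition U): it is in state X1.
By R23 (it has marker U1, it is forwarded, it is classified as Y): it meets criterion Q.
By R9 (it is in state X1, it is fragmented, it meets criterion Q): it carries flag G.
By R3 (it carries flag G): it satisfies condition S.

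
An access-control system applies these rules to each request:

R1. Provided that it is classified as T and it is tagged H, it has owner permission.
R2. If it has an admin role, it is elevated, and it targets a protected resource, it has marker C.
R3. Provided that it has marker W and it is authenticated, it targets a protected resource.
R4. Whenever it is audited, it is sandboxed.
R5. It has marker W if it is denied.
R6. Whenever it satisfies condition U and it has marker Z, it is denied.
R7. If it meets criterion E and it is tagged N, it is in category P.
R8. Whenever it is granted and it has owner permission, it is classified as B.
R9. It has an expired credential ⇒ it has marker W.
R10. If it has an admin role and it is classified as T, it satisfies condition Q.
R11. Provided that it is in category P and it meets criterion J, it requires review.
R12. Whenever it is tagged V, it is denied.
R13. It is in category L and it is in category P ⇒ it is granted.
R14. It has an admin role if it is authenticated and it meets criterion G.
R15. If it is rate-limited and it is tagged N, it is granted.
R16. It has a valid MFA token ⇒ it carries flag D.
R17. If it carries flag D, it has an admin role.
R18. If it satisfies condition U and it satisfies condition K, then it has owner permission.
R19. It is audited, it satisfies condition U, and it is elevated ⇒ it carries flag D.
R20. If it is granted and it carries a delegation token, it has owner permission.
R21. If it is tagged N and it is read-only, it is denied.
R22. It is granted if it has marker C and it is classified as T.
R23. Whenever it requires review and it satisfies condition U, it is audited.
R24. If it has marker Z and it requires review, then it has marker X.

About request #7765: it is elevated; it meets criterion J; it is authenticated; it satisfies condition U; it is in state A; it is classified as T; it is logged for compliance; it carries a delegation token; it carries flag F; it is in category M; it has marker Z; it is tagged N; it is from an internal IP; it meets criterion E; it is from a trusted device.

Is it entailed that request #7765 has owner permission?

Yes

By R6 (it satisfies condition U, it has marker Z): it is denied.
By R7 (it meets criterion E, it is tagged N): it is in category P.
By R11 (it is in category P, it meets criterion J): it requires review.
By R23 (it requires review, it satisfies condition U): it is audited.
By R5 (it is denied): it has marker W.
By R19 (it is audited, it satisfies condition U, it is elevated): it carries flag D.
By R3 (it has marker W, it is authenticated): it targets a protected resource.
By R17 (it carries flag D): it has an admin role.
By R2 (it has an admin role, it is elevated, it targets a protected resource): it has marker C.
By R22 (it has marker C, it is classified as T): it is granted.
By R20 (it is granted, it carries a delegation token): it has owner permission.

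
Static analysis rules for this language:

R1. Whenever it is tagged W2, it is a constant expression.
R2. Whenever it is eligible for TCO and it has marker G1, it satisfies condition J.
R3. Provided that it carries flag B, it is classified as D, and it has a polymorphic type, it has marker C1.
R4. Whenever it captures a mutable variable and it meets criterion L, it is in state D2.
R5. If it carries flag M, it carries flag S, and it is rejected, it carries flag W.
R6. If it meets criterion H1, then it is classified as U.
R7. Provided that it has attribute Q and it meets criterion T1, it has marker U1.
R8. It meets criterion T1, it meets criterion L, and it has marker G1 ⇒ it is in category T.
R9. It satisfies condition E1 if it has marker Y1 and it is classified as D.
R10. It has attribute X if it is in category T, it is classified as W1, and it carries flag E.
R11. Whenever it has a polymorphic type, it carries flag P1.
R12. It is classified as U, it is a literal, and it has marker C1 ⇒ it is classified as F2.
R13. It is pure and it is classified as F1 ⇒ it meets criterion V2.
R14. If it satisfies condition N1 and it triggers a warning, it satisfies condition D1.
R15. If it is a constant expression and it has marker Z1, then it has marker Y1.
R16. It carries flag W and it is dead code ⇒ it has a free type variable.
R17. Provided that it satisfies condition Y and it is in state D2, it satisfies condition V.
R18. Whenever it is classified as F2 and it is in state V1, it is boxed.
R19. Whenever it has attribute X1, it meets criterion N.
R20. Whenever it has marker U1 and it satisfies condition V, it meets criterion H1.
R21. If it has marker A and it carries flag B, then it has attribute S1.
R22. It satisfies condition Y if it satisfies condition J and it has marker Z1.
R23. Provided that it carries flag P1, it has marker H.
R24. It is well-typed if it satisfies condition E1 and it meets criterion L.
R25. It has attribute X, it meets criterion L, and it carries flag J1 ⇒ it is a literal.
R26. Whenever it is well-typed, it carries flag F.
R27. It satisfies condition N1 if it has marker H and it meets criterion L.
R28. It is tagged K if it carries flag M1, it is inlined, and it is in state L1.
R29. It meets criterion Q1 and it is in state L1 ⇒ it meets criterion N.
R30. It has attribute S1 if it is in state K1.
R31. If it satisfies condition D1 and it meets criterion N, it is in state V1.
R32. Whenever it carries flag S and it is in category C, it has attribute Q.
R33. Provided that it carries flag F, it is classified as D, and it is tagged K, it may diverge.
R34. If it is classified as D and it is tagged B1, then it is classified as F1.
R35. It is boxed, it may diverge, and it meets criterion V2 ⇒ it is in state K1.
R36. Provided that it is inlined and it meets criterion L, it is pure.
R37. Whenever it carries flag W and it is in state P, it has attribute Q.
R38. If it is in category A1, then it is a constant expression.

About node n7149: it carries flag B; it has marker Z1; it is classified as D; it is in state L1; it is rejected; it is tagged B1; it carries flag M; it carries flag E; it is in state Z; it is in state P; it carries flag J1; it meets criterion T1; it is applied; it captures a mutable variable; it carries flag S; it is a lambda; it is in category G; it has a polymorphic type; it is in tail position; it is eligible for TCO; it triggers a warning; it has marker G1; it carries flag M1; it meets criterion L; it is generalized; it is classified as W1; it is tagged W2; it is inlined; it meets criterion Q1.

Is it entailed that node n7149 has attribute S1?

By R1 (it is tagged W2): it is a constant expression.
By R2 (it is eligible for TCO, it has marker G1): it satisfies condition J.
By R3 (it carries flag B, it is classified as D, it has a polymorphic type): it has marker C1.
By R4 (it captures a mutable variable, it meets criterion L): it is in state D2.
By R5 (it carries flag M, it carries flag S, it is rejected): it carries flag W.
By R8 (it meets criterion T1, it meets criterion L, it has marker G1): it is in category T.
By R10 (it is in category T, it is classified as W1, it carries flag E): it has attribute X.
By R11 (it has a polymorphic type): it carries flag P1.
By R15 (it is a constant expression, it has marker Z1): it has marker Y1.
By R22 (it satisfies condition J, it has marker Z1): it satisfies condition Y.
By R23 (it carries flag P1): it has marker H.
By R25 (it has attribute X, it meets criterion L, it carries flag J1): it is a literal.
By R27 (it has marker H, it meets criterion L): it satisfies condition N1.
By R28 (it carries flag M1, it is inlined, it is in state L1): it is tagged K.
By R29 (it meets criterion Q1, it is in state L1): it meets criterion N.
By R34 (it is classified as D, it is tagged B1): it is classified as F1.
By R36 (it is inlined, it meets criterion L): it is pure.
By R37 (it carries flag W, it is in state P): it has attribute Q.
By R7 (it has attribute Q, it meets criterion T1): it has marker U1.
By R9 (it has marker Y1, it is classified as D): it satisfies condition E1.
By R13 (it is pure, it is classified as F1): it meets criterion V2.
By R14 (it satisfies condition N1, it triggers a warning): it satisfies condition D1.
By R17 (it satisfies condition Y, it is in state D2): it satisfies condition V.
By R20 (it has marker U1, it satisfies condition V): it meets criterion H1.
By R24 (it satisfies condition E1, it meets criterion L): it is well-typed.
By R26 (it is well-typed): it carries flag F.
By R31 (it satisfies condition D1, it meets criterion N): it is in state V1.
By R33 (it carries flag F, it is classified as D, it is tagged K): it may diverge.
By R6 (it meets criterion H1): it is classified as U.
By R12 (it is classified as U, it is a literal, it has marker C1): it is classified as F2.
By R18 (it is classified as F2, it is in state V1): it is boxed.
By R35 (it is boxed, it may diverge, it meets criterion V2): it is in state K1.
By R30 (it is in state K1): it has attribute S1.

Yes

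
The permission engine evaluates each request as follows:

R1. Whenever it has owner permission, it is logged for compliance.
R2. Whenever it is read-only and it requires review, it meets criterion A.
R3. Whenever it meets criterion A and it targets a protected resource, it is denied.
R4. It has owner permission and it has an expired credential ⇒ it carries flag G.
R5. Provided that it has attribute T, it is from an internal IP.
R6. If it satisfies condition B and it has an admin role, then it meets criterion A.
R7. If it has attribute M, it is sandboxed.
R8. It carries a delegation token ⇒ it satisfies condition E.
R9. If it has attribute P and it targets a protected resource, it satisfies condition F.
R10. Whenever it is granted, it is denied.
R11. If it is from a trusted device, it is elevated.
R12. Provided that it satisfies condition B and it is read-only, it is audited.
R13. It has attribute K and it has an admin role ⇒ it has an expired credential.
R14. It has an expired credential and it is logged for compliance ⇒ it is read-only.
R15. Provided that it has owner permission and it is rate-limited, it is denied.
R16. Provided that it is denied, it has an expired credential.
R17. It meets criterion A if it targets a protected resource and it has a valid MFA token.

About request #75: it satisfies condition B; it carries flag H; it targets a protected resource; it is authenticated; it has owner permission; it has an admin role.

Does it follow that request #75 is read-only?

Yes

By R1 (it has owner permission): it is logged for compliance.
By R6 (it satisfies condition B, it has an admin role): it meets criterion A.
By R3 (it meets criterion A, it targets a protected resource): it is denied.
By R16 (it is denied): it has an expired credential.
By R14 (it has an expired credential, it is logged for compliance): it is read-only.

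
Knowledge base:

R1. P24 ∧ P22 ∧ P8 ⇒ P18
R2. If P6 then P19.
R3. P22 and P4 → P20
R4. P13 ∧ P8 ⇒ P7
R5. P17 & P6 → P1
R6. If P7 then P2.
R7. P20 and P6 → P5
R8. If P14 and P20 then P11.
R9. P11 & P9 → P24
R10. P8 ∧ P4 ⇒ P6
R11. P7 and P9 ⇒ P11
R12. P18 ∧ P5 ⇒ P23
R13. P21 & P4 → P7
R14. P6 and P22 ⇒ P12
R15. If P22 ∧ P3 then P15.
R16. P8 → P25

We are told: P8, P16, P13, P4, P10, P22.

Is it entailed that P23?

Forward chaining from the given facts derives: P20, P7, P2, P6, P12, P25, P19, P5.
The only rule concluding P23 is R12, which needs P18; that is never established.

No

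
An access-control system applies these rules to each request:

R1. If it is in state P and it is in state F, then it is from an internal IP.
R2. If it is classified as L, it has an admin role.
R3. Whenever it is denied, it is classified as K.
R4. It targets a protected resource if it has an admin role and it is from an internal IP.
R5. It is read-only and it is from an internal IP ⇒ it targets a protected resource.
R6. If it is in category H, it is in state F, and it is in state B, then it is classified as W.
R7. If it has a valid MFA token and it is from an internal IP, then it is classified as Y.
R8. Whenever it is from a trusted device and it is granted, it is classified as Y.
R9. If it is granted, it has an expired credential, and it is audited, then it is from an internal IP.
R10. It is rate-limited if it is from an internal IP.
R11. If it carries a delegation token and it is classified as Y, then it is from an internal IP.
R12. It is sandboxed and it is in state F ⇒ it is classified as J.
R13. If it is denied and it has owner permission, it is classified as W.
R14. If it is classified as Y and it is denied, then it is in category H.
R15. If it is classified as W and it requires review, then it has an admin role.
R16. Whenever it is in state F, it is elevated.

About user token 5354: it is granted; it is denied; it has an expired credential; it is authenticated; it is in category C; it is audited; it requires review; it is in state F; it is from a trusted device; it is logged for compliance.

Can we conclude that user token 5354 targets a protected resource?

No

Forward chaining from the given facts derives: is classified as K, is classified as Y, is from an internal IP, is rate-limited, is in category H, is elevated.
Rules concluding "it targets a protected resource": R4 needs "it has an admin role"; R5 needs "it is read-only" — none of these are established.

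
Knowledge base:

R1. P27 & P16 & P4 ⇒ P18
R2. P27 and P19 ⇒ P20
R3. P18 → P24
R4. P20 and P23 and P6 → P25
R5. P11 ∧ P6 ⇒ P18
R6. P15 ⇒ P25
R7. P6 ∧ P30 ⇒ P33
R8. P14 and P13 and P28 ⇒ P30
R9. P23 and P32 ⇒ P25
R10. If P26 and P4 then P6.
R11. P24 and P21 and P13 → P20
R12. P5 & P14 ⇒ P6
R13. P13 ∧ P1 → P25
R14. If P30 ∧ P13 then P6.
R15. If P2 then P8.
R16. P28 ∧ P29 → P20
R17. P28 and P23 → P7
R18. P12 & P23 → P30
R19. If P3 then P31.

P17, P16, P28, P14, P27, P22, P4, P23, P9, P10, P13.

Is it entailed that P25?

Forward chaining from the given facts derives: P18, P24, P30, P6, P7, P33.
Rules concluding P25: R4 needs P20; R6 needs P15; R9 needs P32; R13 needs P1 — none of these are established.

No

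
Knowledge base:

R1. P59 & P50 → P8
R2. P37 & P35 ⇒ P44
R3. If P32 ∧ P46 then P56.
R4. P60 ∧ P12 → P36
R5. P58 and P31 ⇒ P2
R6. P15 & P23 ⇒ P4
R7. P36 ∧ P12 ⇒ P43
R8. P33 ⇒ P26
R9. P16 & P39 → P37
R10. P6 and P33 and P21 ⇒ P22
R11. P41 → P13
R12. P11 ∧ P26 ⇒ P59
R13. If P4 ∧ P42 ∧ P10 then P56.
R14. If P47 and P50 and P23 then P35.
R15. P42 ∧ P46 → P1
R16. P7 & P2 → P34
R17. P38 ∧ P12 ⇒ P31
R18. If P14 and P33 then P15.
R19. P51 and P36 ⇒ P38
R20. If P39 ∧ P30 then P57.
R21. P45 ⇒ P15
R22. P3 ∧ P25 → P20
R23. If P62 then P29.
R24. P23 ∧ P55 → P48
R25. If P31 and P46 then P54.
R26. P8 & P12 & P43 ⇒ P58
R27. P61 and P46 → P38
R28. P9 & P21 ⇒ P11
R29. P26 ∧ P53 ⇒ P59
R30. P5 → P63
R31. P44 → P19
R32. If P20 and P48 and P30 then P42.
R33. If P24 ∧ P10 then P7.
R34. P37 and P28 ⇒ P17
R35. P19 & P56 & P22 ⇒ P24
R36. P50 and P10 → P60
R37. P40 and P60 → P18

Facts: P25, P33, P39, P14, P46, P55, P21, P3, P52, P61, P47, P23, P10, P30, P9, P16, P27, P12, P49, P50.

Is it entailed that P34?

No

Forward chaining from the given facts derives: P26, P37, P35, P15, P57, P20, P48, P38, P11, P42, P60, P44, P36, P4, P43, P59, P56, P1, P31, P54, P19, P8, P58, P2.
The only rule concluding P34 is R16, which needs P7; that is never established.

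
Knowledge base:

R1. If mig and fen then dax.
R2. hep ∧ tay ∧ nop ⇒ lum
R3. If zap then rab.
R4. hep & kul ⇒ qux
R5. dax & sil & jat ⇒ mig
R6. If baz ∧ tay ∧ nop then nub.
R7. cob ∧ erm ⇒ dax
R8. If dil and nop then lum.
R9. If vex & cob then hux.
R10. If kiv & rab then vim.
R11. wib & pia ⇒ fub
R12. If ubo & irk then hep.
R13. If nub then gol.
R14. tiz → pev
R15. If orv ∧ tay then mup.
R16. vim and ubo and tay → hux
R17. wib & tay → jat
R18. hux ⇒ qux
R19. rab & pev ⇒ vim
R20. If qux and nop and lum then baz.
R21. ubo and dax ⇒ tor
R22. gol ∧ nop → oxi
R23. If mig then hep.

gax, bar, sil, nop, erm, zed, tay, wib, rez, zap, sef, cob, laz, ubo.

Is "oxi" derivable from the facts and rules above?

No

Forward chaining from the given facts derives: rab, dax, jat, tor, mig, hep, lum.
The only rule concluding oxi is R22, which needs gol; that is never established.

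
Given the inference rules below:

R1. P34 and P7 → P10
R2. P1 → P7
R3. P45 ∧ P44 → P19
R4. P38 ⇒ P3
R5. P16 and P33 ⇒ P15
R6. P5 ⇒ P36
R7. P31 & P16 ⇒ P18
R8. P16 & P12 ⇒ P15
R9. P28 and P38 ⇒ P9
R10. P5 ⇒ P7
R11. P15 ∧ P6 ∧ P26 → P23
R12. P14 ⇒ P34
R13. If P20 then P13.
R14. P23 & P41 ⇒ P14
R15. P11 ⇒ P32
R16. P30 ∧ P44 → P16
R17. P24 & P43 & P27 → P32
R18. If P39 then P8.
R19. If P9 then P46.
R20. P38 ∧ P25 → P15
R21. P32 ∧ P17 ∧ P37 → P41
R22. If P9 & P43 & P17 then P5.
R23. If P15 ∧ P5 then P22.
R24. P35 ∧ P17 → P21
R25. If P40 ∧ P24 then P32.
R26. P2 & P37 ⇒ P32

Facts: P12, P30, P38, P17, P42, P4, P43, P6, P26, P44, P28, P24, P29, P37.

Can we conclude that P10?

Forward chaining from the given facts derives: P3, P9, P16, P46, P5, P36, P15, P7, P23, P22.
The only rule concluding P10 is R1, which needs P34; that is never established.

No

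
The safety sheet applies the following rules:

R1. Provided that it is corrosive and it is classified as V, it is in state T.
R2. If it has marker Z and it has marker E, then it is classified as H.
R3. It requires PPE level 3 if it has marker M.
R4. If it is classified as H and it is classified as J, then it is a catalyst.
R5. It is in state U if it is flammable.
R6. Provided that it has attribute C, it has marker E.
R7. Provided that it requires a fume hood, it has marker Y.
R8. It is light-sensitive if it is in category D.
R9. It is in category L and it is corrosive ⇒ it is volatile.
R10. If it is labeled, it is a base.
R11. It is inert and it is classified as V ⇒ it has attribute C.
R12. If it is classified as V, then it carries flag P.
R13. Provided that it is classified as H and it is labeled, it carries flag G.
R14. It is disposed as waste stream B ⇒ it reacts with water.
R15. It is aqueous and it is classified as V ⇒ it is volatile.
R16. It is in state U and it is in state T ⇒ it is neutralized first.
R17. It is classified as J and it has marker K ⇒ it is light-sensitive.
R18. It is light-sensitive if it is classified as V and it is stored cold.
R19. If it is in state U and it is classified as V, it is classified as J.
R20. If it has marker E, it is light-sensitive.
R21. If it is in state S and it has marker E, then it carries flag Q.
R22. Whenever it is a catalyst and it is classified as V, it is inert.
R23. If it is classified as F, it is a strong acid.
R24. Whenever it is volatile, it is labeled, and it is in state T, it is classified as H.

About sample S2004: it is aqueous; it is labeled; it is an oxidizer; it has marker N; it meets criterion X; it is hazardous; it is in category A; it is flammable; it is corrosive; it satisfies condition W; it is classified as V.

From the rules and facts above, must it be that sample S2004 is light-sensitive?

By R1 (it is corrosive, it is classified as V): it is in state T.
By R5 (it is flammable): it is in state U.
By R15 (it is aqueous, it is classified as V): it is volatile.
By R19 (it is in state U, it is classified as V): it is classified as J.
By R24 (it is volatile, it is labeled, it is in state T): it is classified as H.
By R4 (it is classified as H, it is classified as J): it is a catalyst.
By R22 (it is a catalyst, it is classified as V): it is inert.
By R11 (it is inert, it is classified as V): it has attribute C.
By R6 (it has attribute C): it has marker E.
By R20 (it has marker E): it is light-sensitive.

Yes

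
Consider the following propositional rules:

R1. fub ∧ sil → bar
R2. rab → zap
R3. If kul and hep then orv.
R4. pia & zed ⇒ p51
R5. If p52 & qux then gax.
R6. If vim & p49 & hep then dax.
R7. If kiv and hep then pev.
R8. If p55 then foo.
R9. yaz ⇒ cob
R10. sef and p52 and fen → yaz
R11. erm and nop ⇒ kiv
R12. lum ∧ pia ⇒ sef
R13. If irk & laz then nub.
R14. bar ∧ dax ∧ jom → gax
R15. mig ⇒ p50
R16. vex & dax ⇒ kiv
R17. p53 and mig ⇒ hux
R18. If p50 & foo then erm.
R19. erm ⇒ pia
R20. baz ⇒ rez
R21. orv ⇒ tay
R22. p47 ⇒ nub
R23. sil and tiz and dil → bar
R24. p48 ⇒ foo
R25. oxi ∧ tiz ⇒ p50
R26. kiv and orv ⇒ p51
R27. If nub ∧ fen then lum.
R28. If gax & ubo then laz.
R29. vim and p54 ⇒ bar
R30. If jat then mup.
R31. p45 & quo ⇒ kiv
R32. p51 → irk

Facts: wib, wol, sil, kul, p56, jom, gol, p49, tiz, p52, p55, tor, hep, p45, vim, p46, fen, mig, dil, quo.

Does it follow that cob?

No

Forward chaining from the given facts derives: orv, dax, foo, p50, erm, pia, tay, bar, kiv, pev, gax, p51, irk.
The only rule concluding cob is R9, which needs yaz; that is never established.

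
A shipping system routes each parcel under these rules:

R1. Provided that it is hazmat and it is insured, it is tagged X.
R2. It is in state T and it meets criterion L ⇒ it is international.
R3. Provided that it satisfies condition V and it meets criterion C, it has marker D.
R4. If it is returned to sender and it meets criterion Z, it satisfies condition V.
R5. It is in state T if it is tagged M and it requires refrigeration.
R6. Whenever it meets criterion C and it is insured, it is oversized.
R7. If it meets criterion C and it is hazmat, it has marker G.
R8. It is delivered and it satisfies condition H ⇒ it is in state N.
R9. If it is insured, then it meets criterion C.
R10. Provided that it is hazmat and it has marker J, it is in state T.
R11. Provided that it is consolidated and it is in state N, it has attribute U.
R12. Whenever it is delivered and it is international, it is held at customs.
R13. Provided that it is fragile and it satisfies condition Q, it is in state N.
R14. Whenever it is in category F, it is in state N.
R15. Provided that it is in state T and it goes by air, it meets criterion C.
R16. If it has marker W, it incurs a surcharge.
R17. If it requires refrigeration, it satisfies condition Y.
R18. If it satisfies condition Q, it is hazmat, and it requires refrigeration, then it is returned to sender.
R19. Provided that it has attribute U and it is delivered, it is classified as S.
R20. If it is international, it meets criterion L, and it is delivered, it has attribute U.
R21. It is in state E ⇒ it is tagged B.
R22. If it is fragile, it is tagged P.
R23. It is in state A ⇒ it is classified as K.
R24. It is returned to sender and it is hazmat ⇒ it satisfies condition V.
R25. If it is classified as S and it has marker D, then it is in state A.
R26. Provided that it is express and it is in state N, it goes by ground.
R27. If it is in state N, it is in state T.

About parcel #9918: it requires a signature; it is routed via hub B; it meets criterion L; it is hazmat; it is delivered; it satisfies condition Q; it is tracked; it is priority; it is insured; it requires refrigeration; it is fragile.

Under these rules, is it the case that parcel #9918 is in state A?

By R9 (it is insured): it meets criterion C.
By R13 (it is fragile, it satisfies condition Q): it is in state N.
By R18 (it satisfies condition Q, it is hazmat, it requires refrigeration): it is returned to sender.
By R24 (it is returned to sender, it is hazmat): it satisfies condition V.
By R27 (it is in state N): it is in state T.
By R2 (it is in state T, it meets criterion L): it is international.
By R3 (it satisfies condition V, it meets criterion C): it has marker D.
By R20 (it is international, it meets criterion L, it is delivered): it has attribute U.
By R19 (it has attribute U, it is delivered): it is classified as S.
By R25 (it is classified as S, it has marker D): it is in state A.

Yes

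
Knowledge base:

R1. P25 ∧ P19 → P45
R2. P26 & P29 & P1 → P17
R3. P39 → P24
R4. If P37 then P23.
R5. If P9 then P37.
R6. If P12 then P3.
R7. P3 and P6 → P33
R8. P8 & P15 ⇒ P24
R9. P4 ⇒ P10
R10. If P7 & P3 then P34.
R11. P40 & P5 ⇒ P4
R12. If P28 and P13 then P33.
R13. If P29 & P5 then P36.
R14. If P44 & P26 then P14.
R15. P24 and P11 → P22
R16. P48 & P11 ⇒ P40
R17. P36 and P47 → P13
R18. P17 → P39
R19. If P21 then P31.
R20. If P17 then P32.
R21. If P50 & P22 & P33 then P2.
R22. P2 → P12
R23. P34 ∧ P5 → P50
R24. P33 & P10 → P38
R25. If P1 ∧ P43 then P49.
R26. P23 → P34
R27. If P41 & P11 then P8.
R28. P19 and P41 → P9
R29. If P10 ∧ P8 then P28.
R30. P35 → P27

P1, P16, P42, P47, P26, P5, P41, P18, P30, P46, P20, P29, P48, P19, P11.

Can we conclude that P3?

Yes

P17  (by R2: P26, P29, P1)
P36  (by R13: P29, P5)
P40  (by R16: P48, P11)
P13  (by R17: P36, P47)
P39  (by R18: P17)
P8  (by R27: P41, P11)
P9  (by R28: P19, P41)
P24  (by R3: P39)
P37  (by R5: P9)
P4  (by R11: P40, P5)
P22  (by R15: P24, P11)
P23  (by R4: P37)
P10  (by R9: P4)
P34  (by R26: P23)
P28  (by R29: P10, P8)
P33  (by R12: P28, P13)
P50  (by R23: P34, P5)
P2  (by R21: P50, P22, P33)
P12  (by R22: P2)
P3  (by R6: P12)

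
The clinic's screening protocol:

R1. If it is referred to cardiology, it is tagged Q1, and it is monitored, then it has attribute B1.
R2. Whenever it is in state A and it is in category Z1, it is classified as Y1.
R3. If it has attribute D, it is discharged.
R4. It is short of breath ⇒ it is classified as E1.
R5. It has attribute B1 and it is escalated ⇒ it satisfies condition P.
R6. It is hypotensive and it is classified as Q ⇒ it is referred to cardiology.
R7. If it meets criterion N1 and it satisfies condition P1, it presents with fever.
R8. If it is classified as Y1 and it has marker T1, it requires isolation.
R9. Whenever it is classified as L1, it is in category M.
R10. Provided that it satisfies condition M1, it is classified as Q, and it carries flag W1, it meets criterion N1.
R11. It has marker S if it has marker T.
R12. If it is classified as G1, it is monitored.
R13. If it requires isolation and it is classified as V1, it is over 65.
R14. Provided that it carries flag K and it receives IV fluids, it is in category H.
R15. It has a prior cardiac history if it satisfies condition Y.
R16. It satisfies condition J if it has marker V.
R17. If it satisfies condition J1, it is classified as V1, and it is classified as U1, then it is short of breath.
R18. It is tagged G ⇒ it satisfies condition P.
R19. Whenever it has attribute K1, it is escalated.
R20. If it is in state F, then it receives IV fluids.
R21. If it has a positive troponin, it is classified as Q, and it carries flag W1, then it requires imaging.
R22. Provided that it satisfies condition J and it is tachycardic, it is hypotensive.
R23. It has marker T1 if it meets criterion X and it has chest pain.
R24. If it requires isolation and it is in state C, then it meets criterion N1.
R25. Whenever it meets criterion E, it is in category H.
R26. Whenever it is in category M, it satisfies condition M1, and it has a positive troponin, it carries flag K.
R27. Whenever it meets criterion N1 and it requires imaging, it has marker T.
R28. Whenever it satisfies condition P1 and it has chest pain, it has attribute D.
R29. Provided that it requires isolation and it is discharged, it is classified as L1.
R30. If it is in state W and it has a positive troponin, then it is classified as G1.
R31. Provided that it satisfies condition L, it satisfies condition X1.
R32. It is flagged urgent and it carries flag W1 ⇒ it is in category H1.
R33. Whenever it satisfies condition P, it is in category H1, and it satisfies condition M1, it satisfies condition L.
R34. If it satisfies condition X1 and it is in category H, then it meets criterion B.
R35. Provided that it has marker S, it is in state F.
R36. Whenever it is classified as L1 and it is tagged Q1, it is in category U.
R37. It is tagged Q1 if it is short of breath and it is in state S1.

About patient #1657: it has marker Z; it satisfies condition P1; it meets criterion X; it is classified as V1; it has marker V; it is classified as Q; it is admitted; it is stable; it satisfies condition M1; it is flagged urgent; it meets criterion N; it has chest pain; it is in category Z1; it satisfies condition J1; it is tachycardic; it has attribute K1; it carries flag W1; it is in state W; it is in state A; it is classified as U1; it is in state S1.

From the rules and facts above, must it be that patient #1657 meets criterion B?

No

Forward chaining from the given facts derives: is classified as Y1, meets criterion N1, satisfies condition J, is short of breath, is escalated, is hypotensive, has marker T1, has attribute D, is in category H1, is tagged Q1, is discharged, is classified as E1, is referred to cardiology, presents with fever, requires isolation, is over 65, is classified as L1, is in category U, is in category M.
The only rule concluding "it meets criterion B" is R34, which needs "it satisfies condition X1"; that is never established.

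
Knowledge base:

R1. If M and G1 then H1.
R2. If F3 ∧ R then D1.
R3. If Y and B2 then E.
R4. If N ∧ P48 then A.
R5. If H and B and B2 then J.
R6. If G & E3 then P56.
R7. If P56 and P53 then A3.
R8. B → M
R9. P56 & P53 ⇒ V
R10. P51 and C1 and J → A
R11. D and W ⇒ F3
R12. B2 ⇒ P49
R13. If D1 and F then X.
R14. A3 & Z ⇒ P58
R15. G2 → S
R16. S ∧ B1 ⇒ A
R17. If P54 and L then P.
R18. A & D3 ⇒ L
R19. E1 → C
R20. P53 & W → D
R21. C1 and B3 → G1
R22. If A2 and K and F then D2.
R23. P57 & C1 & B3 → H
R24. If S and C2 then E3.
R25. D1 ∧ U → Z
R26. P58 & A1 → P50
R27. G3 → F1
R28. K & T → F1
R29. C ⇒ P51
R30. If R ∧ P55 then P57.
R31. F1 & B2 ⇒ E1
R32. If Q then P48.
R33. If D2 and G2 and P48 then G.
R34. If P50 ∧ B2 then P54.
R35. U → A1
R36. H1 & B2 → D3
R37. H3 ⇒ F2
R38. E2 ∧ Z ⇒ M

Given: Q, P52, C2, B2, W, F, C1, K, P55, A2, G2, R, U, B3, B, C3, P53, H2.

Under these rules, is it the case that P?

Forward chaining from the given facts derives: M, P49, S, D, G1, D2, E3, P57, P48, G, A1, H1, P56, A3, V, F3, H, D3, D1, J, X, Z, P58, P50, P54.
The only rule concluding P is R17, which needs L; that is never established.

No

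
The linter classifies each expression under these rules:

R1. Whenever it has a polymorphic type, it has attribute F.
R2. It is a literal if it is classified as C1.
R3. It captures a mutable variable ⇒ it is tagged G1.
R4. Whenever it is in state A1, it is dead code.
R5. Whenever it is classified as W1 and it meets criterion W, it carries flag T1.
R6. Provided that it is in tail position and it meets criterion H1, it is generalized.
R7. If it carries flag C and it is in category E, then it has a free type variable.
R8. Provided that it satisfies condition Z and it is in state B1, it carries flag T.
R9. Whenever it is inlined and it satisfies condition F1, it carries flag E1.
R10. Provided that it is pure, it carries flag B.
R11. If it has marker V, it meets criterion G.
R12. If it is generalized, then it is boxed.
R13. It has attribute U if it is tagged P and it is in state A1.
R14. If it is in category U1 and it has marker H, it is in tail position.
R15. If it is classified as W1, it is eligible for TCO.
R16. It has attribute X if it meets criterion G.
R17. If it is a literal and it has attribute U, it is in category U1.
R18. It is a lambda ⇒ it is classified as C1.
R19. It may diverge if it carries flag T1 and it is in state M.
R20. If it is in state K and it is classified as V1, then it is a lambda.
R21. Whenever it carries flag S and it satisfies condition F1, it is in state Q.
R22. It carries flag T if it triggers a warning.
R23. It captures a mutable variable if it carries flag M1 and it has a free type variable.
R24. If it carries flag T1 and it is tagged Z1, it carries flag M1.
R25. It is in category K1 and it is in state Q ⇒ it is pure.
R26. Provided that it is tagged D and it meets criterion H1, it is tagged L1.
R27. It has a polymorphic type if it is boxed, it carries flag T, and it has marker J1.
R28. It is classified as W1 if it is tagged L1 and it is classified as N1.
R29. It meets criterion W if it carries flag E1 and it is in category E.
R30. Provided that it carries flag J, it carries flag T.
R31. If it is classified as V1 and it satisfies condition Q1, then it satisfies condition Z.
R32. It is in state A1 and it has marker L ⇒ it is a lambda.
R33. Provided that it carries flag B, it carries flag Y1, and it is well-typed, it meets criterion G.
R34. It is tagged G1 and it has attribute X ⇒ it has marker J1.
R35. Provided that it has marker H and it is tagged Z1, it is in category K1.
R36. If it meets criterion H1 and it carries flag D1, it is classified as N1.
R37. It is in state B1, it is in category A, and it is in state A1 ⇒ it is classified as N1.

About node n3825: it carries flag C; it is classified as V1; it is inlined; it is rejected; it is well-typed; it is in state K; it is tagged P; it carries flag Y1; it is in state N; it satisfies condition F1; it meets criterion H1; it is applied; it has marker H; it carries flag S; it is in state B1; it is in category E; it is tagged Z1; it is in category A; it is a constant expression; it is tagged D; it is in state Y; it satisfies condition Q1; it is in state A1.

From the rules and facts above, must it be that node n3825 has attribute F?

By R7 (it carries flag C, it is in category E): it has a free type variable.
By R9 (it is inlined, it satisfies condition F1): it carries flag E1.
By R13 (it is tagged P, it is in state A1): it has attribute U.
By R20 (it is in state K, it is classified as V1): it is a lambda.
By R21 (it carries flag S, it satisfies condition F1): it is in state Q.
By R26 (it is tagged D, it meets criterion H1): it is tagged L1.
By R29 (it carries flag E1, it is in category E): it meets criterion W.
By R31 (it is classified as V1, it satisfies condition Q1): it satisfies condition Z.
By R35 (it has marker H, it is tagged Z1): it is in category K1.
By R37 (it is in state B1, it is in category A, it is in state A1): it is classified as N1.
By R8 (it satisfies condition Z, it is in state B1): it carries flag T.
By R18 (it is a lambda): it is classified as C1.
By R25 (it is in category K1, it is in state Q): it is pure.
By R28 (it is tagged L1, it is classified as N1): it is classified as W1.
By R2 (it is classified as C1): it is a literal.
By R5 (it is classified as W1, it meets criterion W): it carries flag T1.
By R10 (it is pure): it carries flag B.
By R17 (it is a literal, it has attribute U): it is in category U1.
By R24 (it carries flag T1, it is tagged Z1): it carries flag M1.
By R33 (it carries flag B, it carries flag Y1, it is well-typed): it meets criterion G.
By R14 (it is in category U1, it has marker H): it is in tail position.
By R16 (it meets criterion G): it has attribute X.
By R23 (it carries flag M1, it has a free type variable): it captures a mutable variable.
By R3 (it captures a mutable variable): it is tagged G1.
By R6 (it is in tail position, it meets criterion H1): it is generalized.
By R12 (it is generalized): it is boxed.
By R34 (it is tagged G1, it has attribute X): it has marker J1.
By R27 (it is boxed, it carries flag T, it has marker J1): it has a polymorphic type.
By R1 (it has a polymorphic type): it has attribute F.

Yes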